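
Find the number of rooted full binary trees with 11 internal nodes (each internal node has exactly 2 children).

The structures are counted by the Catalan number C_n. Here n = 11.
Using C_0 = 1 and C_(k+1) = C_k x 2(2k+1)/(k+2), build up term by term: C_1=1, C_2=2, C_3=5, C_4=14, C_5=42, C_6=132, C_7=429, C_8=1430, C_9=4862, C_10=16796, C_11=58786.

Final answer: C_{11} = 58786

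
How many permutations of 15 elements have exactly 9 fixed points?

Choose which 9 elements are fixed: C(15,9) = 5005.
Derange the remaining 6 using D(j) = (j-1)(D(j-1) + D(j-2)), D(0)=1, D(1)=0: D(2)=1, D(3)=2, D(4)=9, D(5)=44, D(6)=265.
Total: 5005 x 265.

Final answer: C(15,9) D(6) = 1326325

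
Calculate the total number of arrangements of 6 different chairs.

The number of ways to arrange 6 distinct objects is 6!.

Final answer: 6! = 720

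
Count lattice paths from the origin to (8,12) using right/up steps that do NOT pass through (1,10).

Total paths to (8,12): C(20,12) = 125970.
Paths through (1,10): C(11,10) x C(9,2) = 396.
Avoiding (1,10): 125970 - 396.

Final answer: 125574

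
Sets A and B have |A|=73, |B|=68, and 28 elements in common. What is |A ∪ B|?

|A union B| = |A| + |B| - |A intersect B| = 73 + 68 - 28.

Final answer: 113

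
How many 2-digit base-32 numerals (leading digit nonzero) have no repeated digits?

The leading digit has 31 choices (anything but zero); the next has 31 (anything but the first), then 30, and so on, one fewer each time.
Total: 31 x 31.

Final answer: 961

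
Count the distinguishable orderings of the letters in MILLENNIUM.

Letters (E:1, I:2, L:2, M:2, N:2, U:1). Total letters: 10.
Permutations = 10!/(2! x 2! x 2! x 2!).

Final answer: 226800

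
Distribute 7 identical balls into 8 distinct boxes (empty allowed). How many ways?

Stars and bars: C(n+k-1, k-1) = C(14,7).

Final answer: C(14,7) = 3432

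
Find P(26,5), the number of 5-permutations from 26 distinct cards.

P(26,5) = 26!/(26-5)! = 26!/21!.

Final answer: P(26,5) = 7893600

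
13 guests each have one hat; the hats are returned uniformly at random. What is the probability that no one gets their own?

Use the recurrence D(n) = (n-1)(D(n-1) + D(n-2)) with D(0)=1, D(1)=0.
Building up: D(2)=1, D(3)=2, D(4)=9, D(5)=44, D(6)=265, D(7)=1854, D(8)=14833, D(9)=133496, D(10)=1334961, D(11)=14684570, D(12)=176214841, D(13)=2290792932.
Total arrangements: 13! = 6227020800.
Probability = D(13)/13! = 63633137/172972800.

Final answer: D(13)/13! = 2290792932/6227020800 = 0.367879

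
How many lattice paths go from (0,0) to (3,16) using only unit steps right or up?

Each path has 3 right steps and 16 up steps in some order (19 steps total).
Choose which 16 of the 19 steps are up: C(19,16).

Final answer: C(19,16) = 969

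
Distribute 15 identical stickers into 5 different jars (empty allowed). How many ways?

Stars and bars: C(n+k-1, k-1) = C(19,4).

Final answer: C(19,4) = 3876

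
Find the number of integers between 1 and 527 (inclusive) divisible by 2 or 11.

Multiples of 2: 263. Multiples of 11: 47. Of both (lcm=22): 23.
By inclusion-exclusion: 263 + 47 - 23.

Final answer: 287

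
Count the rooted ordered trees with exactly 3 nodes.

The structures are counted by the Catalan number C_n. Here n = 3 - 1 = 2.
C_n = C(2n,n) - C(2n,n+1), so C_{2} = C(4,2) - C(4,3) = 6 - 4.

Final answer: C_{2} = 2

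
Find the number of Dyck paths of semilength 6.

Total monotonic paths to (6,6): C(12,6) = 924.
Paths that cross above y=x (reflection bijection): C(12,7) = 792.
Valid Dyck paths: 924 - 792.
(These counts are the Catalan numbers.)

Final answer: C_{6} = 132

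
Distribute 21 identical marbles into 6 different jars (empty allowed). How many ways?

Stars and bars: C(n+k-1, k-1) = C(26,5).

Final answer: C(26,5) = 65780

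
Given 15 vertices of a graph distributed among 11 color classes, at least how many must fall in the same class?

By pigeonhole with 15 objects and 11 categories: ceiling(15/11).

Final answer: 2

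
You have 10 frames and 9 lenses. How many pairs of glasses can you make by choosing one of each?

By the multiplication principle: 10 x 9.

Final answer: 90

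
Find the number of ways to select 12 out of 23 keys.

C(23,12) = 23!/(12! x 11!).

Final answer: \binom{23}{12} = 1352078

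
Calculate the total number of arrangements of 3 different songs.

The number of ways to arrange 3 distinct objects is 3!.

Final answer: 3! = 6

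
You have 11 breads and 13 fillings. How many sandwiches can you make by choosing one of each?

By the multiplication principle: 11 x 13.

Final answer: 143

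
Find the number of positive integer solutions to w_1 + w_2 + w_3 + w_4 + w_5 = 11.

Substitute w'_i = w_i - 1 (so w'_i >= 0). Then sum w'_i = 11 - 5 = 6.
Stars and bars: C(6+5-1, 5-1) = C(10,4).

Final answer: C(10,4) = 210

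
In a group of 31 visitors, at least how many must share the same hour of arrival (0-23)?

There are 24 possible values for hour of arrival (0-23). With 31 visitors and 24 categories, by pigeonhole: ceiling(31/24).

Final answer: 2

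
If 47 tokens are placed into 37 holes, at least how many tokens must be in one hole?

By the pigeonhole principle: ceiling(47/37).

Final answer: 2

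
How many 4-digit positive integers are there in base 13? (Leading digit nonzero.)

In base 13, the leading digit has 12 choices (1..12); each of the remaining 3 digits has 13 choices.
Total: 12 x 13^3.

Final answer: 26364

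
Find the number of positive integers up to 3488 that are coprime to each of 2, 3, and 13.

|div by 2|=1744, |div by 3|=1162, |div by 13|=268.
|div by 2&3|=581, |div by 2&13|=134, |div by 3&13|=89, |div by all|=44.
By inclusion-exclusion, divisible by at least one: 1744+1162+268-581-134-89+44 = 2414.
Not divisible by any: 3488 - 2414.

Final answer: 1074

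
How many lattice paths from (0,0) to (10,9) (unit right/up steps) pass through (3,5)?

Paths (0,0)->(3,5): C(8,5) = 56.
Paths (3,5)->(10,9): C(11,4) = 330.
By multiplication principle: 56 x 330.

Final answer: 18480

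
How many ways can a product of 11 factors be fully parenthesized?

This is a standard Catalan-number count: the answer is C_n. Here n = 11 - 1 = 10.
C_n = C(2n,n)/(n+1), so C_{10} = C(20,10)/11 = 184756/11.

Final answer: C_{10} = 16796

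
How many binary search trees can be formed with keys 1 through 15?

This is counted by the nth Catalan number C_n. Here n = 15.
C_n = (2n)!/(n!(n+1)!), so C_{15} = 30!/(15! x 16!) = C(30,15)/16 = 155117520/16.

Final answer: C_{15} = 9694845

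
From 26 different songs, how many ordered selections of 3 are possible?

P(26,3) = 26!/(26-3)! = 26!/23!.

Final answer: P(26,3) = 15600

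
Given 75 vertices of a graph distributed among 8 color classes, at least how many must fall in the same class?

By pigeonhole with 75 objects and 8 categories: ceiling(75/8).

Final answer: 10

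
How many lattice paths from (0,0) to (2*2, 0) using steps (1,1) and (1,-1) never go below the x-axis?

Total monotonic paths to (2,2): C(4,2) = 6.
A path is bad iff it touches y = x + 1; reflecting its initial segment maps bad paths bijectively onto all paths to (1,3), of which there are C(4,3) = 4.
Valid Dyck paths: 6 - 4.
(These counts are the Catalan numbers.)

Final answer: C_{2} = 2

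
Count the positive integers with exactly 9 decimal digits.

The leading digit cannot be 0 (9 options); the other 8 digits can be anything (10 options each).
Total: 9 x 10^8.

Final answer: 900000000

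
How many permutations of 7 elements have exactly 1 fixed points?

Choose which 1 elements are fixed: C(7,1) = 7.
Derange the remaining 6 using D(j) = (j-1)(D(j-1) + D(j-2)), D(0)=1, D(1)=0: D(2)=1, D(3)=2, D(4)=9, D(5)=44, D(6)=265.
Total: 7 x 265.

Final answer: C(7,1) D(6) = 1855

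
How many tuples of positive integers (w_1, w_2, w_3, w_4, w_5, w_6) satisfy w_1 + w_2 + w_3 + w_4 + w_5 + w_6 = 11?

Substitute w'_i = w_i - 1 (so w'_i >= 0). Then sum w'_i = 11 - 6 = 5.
Stars and bars: C(5+6-1, 6-1) = C(10,5).

Final answer: C(10,5) = 252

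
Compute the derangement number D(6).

D(n) = (n-1)(D(n-1) + D(n-2)), D(0)=1, D(1)=0.
Building up: D(2)=1, D(3)=2, D(4)=9, D(5)=44.
D(6) = 5 x (D(5) + D(4)) = 5 x (44 + 9).

Final answer: D(6) = 265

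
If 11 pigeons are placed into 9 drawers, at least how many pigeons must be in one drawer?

By the pigeonhole principle: ceiling(11/9).

Final answer: 2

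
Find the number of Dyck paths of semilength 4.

Total monotonic paths to (4,4): C(8,4) = 70.
Paths that cross above y=x (reflection bijection): C(8,5) = 56.
Valid Dyck paths: 70 - 56.
(Equivalently, C_{4} = C(8,4)/5 = 70/5.)

Final answer: C_{4} = 14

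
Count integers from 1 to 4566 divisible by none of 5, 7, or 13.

|div by 5|=913, |div by 7|=652, |div by 13|=351.
|div by 5&7|=130, |div by 5&13|=70, |div by 7&13|=50, |div by all|=10.
By inclusion-exclusion, divisible by at least one: 913+652+351-130-70-50+10 = 1676.
Not divisible by any: 4566 - 1676.

Final answer: 2890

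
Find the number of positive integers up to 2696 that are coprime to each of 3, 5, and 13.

|div by 3|=898, |div by 5|=539, |div by 13|=207.
|div by 3&5|=179, |div by 3&13|=69, |div by 5&13|=41, |div by all|=13.
By inclusion-exclusion, divisible by at least one: 898+539+207-179-69-41+13 = 1368.
Not divisible by any: 2696 - 1368.

Final answer: 1328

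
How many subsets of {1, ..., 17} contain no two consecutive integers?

Condition on whether n belongs to the subset: if not, any valid subset of {1, ..., n-1} works (a(n-1)); if so, n-1 is excluded and the rest is a valid subset of {1, ..., n-2} (a(n-2)). Hence a(n) = a(n-1) + a(n-2), a(1)=2, a(2)=3.
Iterating the recurrence: a(1)=2, a(2)=3, a(3)=5, a(4)=8, a(5)=13, a(6)=21, a(7)=34, a(8)=55, a(9)=89, a(10)=144, a(11)=233, a(12)=377, a(13)=610, a(14)=987, a(15)=1597, a(16)=2584, a(17)=4181.

Final answer: 4181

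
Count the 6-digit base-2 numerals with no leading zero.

These are the integers in [2^5, 2^6), so the count is 2^6 - 2^5 = 1 x 2^5.

Final answer: 32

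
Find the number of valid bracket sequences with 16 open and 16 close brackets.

This is counted by the nth Catalan number C_n. Here n = 16 (pairs).
C_n = (2n)!/(n!(n+1)!), so C_{16} = 32!/(16! x 17!) = C(32,16)/17 = 601080390/17.

Final answer: C_{16} = 35357670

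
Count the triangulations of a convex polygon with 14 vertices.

The structures are counted by the Catalan number C_n. Here n = 14 - 2 = 12.
C_n = C(2n,n) - C(2n,n+1), so C_{12} = C(24,12) - C(24,13) = 2704156 - 2496144.

Final answer: C_{12} = 208012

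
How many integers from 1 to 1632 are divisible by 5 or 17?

Multiples of 5: 326. Multiples of 17: 96. Of both (lcm=85): 19.
By inclusion-exclusion: 326 + 96 - 19.

Final answer: 403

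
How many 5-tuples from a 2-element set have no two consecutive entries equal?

Let g(n) count such strings. g(1) = 2, and each valid string of length n-1 extends in 1 ways (any symbol but the last), so g(n) = 1 g(n-1).
Total: g(5) = 2 x 1^4.

Final answer: 2 x 1^{4} = 2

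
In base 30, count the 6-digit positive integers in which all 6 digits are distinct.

First digit: 29 (nonzero). Second: 29 (not first). Third: 28, etc.
Total: 29 x 29 x 28 x 27 x 26 x 25.

Final answer: 413267400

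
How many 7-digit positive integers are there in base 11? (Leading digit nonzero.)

In base 11, the leading digit has 10 choices (1..10); each of the remaining 6 digits has 11 choices.
Total: 10 x 11^6.

Final answer: 17715610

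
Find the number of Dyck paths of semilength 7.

Total monotonic paths to (7,7): C(14,7) = 3432.
Paths that cross above y=x (reflection bijection): C(14,8) = 3003.
Valid Dyck paths: 3432 - 3003.
(Equivalently, C_{7} = C(14,7)/8 = 3432/8.)

Final answer: C_{7} = 429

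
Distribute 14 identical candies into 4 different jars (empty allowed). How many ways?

Stars and bars: C(n+k-1, k-1) = C(17,3).

Final answer: C(17,3) = 680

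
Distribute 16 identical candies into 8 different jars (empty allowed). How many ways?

Stars and bars: C(n+k-1, k-1) = C(23,7).

Final answer: C(23,7) = 245157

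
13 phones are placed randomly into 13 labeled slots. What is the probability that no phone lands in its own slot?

Use the recurrence D(n) = (n-1)(D(n-1) + D(n-2)) with D(0)=1, D(1)=0.
Building up: D(2)=1, D(3)=2, D(4)=9, D(5)=44, D(6)=265, D(7)=1854, D(8)=14833, D(9)=133496, D(10)=1334961, D(11)=14684570, D(12)=176214841, D(13)=2290792932.
Total arrangements: 13! = 6227020800.
Probability = D(13)/13! = 63633137/172972800.

Final answer: D(13)/13! = 2290792932/6227020800 = 0.367879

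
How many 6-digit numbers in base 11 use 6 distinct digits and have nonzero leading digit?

The leading digit has 10 choices (anything but zero); the next has 10 (anything but the first), then 9, and so on, one fewer each time.
Total: 10 x 10 x 9 x 8 x 7 x 6.

Final answer: 302400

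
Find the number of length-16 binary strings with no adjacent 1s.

A valid string ends in 0 (append to any length-(n-1) valid string) or in 01 (append to any length-(n-2) valid string), so a(n) = a(n-1) + a(n-2) with a(1)=2, a(2)=3.
Iterating the recurrence: a(1)=2, a(2)=3, a(3)=5, a(4)=8, a(5)=13, a(6)=21, a(7)=34, a(8)=55, a(9)=89, a(10)=144, a(11)=233, a(12)=377, a(13)=610, a(14)=987, a(15)=1597, a(16)=2584.

Final answer: 2584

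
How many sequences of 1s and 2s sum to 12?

Let f(n) be the number of climbs. Removing the last move (1 or 2 steps) gives f(n) = f(n-1) + f(n-2); base cases f(1)=1, f(2)=2.
Computing successive values: f(1)=1, f(2)=2, f(3)=3, f(4)=5, f(5)=8, f(6)=13, f(7)=21, f(8)=34, f(9)=55, f(10)=89, f(11)=144, f(12)=233.

Final answer: 233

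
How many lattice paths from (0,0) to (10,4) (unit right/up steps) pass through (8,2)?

Paths (0,0)->(8,2): C(10,2) = 45.
Paths (8,2)->(10,4): C(4,2) = 6.
By multiplication principle: 45 x 6.

Final answer: 270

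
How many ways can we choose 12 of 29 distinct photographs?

C(29,12) = 29!/(12! x 17!).

Final answer: \binom{29}{12} = 51895935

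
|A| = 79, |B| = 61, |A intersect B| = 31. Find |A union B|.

|A union B| = |A| + |B| - |A intersect B| = 79 + 61 - 31.

Final answer: 109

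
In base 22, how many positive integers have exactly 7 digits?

Leading digit: 21 options (nonzero). Other 6 digit(s): 22 options each.
Total: 21 x 22^6.

Final answer: 2380977984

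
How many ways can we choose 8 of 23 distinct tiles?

C(23,8) = 23!/(8! x 15!).

Final answer: \binom{23}{8} = 490314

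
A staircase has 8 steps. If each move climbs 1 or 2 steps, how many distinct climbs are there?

Condition on the final move: it is a 1-step (f(n-1) ways to get there) or a 2-step (f(n-2) ways), so f(n) = f(n-1) + f(n-2), with f(1)=1, f(2)=2.
Iterating the recurrence: f(1)=1, f(2)=2, f(3)=3, f(4)=5, f(5)=8, f(6)=13, f(7)=21, f(8)=34.

Final answer: 34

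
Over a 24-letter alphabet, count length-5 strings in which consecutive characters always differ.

Let g(n) count such strings. g(1) = 24, and each valid string of length n-1 extends in 23 ways (any symbol but the last), so g(n) = 23 g(n-1).
Total: g(5) = 24 x 23^4.

Final answer: 24 x 23^{4} = 6716184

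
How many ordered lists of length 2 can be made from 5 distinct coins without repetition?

P(5,2) = 5!/(5-2)! = 5!/3!.

Final answer: P(5,2) = 20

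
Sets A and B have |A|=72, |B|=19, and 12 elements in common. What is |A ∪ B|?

|A union B| = |A| + |B| - |A intersect B| = 72 + 19 - 12.

Final answer: 79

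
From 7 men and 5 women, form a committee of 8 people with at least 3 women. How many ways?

Sum over valid woman counts:
C(5,3)C(7,5) = 210
C(5,4)C(7,4) = 175
C(5,5)C(7,3) = 35
Total: 210 + 175 + 35.

Final answer: 420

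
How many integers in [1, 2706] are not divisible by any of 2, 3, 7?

|div by 2|=1353, |div by 3|=902, |div by 7|=386.
|div by 2&3|=451, |div by 2&7|=193, |div by 3&7|=128, |div by all|=64.
By inclusion-exclusion, divisible by at least one: 1353+902+386-451-193-128+64 = 1933.
Not divisible by any: 2706 - 1933.

Final answer: 773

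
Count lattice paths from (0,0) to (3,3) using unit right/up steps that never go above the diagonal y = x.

Total monotonic paths to (3,3): C(6,3) = 20.
By the reflection principle, paths that go above the diagonal number C(6,4) = 15.
Valid Dyck paths: 20 - 15.
(These counts are the Catalan numbers.)

Final answer: C_{3} = 5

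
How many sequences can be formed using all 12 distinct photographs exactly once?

The number of ways to arrange 12 distinct objects is 12!.

Final answer: 12! = 479001600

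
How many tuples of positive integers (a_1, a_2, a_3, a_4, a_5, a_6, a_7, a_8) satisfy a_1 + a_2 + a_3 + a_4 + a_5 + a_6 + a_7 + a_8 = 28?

Substitute a'_i = a_i - 1 (so a'_i >= 0). Then sum a'_i = 28 - 8 = 20.
Stars and bars: C(20+8-1, 8-1) = C(27,7).

Final answer: C(27,7) = 888030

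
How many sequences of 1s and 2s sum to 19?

Let f(n) count the ways. The last step is size 1 or 2, so f(n) = f(n-1) + f(n-2) with f(1)=1, f(2)=2.
Iterating the recurrence: f(1)=1, f(2)=2, f(3)=3, f(4)=5, f(5)=8, f(6)=13, f(7)=21, f(8)=34, f(9)=55, f(10)=89, f(11)=144, f(12)=233, f(13)=377, f(14)=610, f(15)=987, f(16)=1597, f(17)=2584, f(18)=4181, f(19)=6765.

Final answer: 6765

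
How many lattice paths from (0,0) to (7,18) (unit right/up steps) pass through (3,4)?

Paths (0,0)->(3,4): C(7,4) = 35.
Paths (3,4)->(7,18): C(18,14) = 3060.
By multiplication principle: 35 x 3060.

Final answer: 107100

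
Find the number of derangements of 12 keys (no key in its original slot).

Use the recurrence D(n) = (n-1)(D(n-1) + D(n-2)) with D(0)=1, D(1)=0.
D(2) = 1 x (0 + 1) = 1
D(3) = 2 x (1 + 0) = 2
D(4) = 3 x (2 + 1) = 9
D(5) = 4 x (9 + 2) = 44
D(6) = 5 x (44 + 9) = 265
D(7) = 6 x (265 + 44) = 1854
D(8) = 7 x (1854 + 265) = 14833
D(9) = 8 x (14833 + 1854) = 133496
D(10) = 9 x (133496 + 14833) = 1334961
D(11) = 10 x (1334961 + 133496) = 14684570
D(12) = 11 x (D(11) + D(10)) = 11 x (14684570 + 1334961)

Final answer: D(12) = 176214841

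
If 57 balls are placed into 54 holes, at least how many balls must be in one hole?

By the pigeonhole principle: ceiling(57/54).

Final answer: 2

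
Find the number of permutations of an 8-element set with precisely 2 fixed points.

Choose which 2 elements are fixed: C(8,2) = 28.
Derange the remaining 6 using D(j) = (j-1)(D(j-1) + D(j-2)), D(0)=1, D(1)=0: D(2)=1, D(3)=2, D(4)=9, D(5)=44, D(6)=265.
Total: 28 x 265.

Final answer: C(8,2) D(6) = 7420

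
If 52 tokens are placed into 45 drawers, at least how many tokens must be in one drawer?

By the pigeonhole principle: ceiling(52/45).

Final answer: 2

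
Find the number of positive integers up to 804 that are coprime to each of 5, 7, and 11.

|div by 5|=160, |div by 7|=114, |div by 11|=73.
|div by 5&7|=22, |div by 5&11|=14, |div by 7&11|=10, |div by all|=2.
By inclusion-exclusion, divisible by at least one: 160+114+73-22-14-10+2 = 303.
Not divisible by any: 804 - 303.

Final answer: 501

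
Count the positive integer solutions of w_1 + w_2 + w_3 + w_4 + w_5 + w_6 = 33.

Substitute w'_i = w_i - 1 (so w'_i >= 0). Then sum w'_i = 33 - 6 = 27.
Stars and bars: C(27+6-1, 6-1) = C(32,5).

Final answer: C(32,5) = 201376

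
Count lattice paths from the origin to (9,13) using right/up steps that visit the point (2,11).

Paths (0,0)->(2,11): C(13,11) = 78.
Paths (2,11)->(9,13): C(9,2) = 36.
By multiplication principle: 78 x 36.

Final answer: 2808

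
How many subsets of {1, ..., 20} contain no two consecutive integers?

Let a(n) count such subsets of {1, ..., n}. Either n is excluded (a(n-1) ways) or n is included, forcing n-1 out (a(n-2) ways), so a(n) = a(n-1) + a(n-2) with a(1)=2, a(2)=3.
Iterating the recurrence: a(1)=2, a(2)=3, a(3)=5, a(4)=8, a(5)=13, a(6)=21, a(7)=34, a(8)=55, a(9)=89, a(10)=144, a(11)=233, a(12)=377, a(13)=610, a(14)=987, a(15)=1597, a(16)=2584, a(17)=4181, a(18)=6765, a(19)=10946, a(20)=17711.

Final answer: 17711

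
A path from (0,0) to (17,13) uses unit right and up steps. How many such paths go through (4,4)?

Paths (0,0)->(4,4): C(8,4) = 70.
Paths (4,4)->(17,13): C(22,9) = 497420.
By multiplication principle: 70 x 497420.

Final answer: 34819400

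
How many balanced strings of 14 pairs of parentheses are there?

This is counted by the nth Catalan number C_n. Here n = 14 (pairs).
C_n = C(2n,n)/(n+1), so C_{14} = C(28,14)/15 = 40116600/15.

Final answer: C_{14} = 2674440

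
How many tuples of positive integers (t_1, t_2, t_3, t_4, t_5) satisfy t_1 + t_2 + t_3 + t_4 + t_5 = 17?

Substitute t'_i = t_i - 1 (so t'_i >= 0). Then sum t'_i = 17 - 5 = 12.
Stars and bars: C(12+5-1, 5-1) = C(16,4).

Final answer: C(16,4) = 1820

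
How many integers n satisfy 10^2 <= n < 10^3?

First digit: 9 choices (1-9). Each of the remaining 2 digits: 10 choices.
Total: 9 x 10^2.

Final answer: 900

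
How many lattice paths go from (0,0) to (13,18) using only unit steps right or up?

Each path has 13 right steps and 18 up steps in some order (31 steps total).
Choose which 18 of the 31 steps are up: C(31,18).

Final answer: C(31,18) = 206253075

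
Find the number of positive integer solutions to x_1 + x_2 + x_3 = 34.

Substitute x'_i = x_i - 1 (so x'_i >= 0). Then sum x'_i = 34 - 3 = 31.
Stars and bars: C(31+3-1, 3-1) = C(33,2).

Final answer: C(33,2) = 528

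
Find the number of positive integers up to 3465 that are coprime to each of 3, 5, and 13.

|div by 3|=1155, |div by 5|=693, |div by 13|=266.
|div by 3&5|=231, |div by 3&13|=88, |div by 5&13|=53, |div by all|=17.
By inclusion-exclusion, divisible by at least one: 1155+693+266-231-88-53+17 = 1759.
Not divisible by any: 3465 - 1759.

Final answer: 1706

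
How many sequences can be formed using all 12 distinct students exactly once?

The number of ways to arrange 12 distinct objects is 12!.

Final answer: 12! = 479001600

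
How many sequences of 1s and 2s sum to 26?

Let f(n) be the number of climbs. Removing the last move (1 or 2 steps) gives f(n) = f(n-1) + f(n-2); base cases f(1)=1, f(2)=2.
Building up term by term: f(1)=1, f(2)=2, f(3)=3, f(4)=5, f(5)=8, f(6)=13, f(7)=21, f(8)=34, f(9)=55, f(10)=89, f(11)=144, f(12)=233, f(13)=377, f(14)=610, f(15)=987, f(16)=1597, f(17)=2584, f(18)=4181, f(19)=6765, f(20)=10946, f(21)=17711, f(22)=28657, f(23)=46368, f(24)=75025, f(25)=121393, f(26)=196418.

Final answer: 196418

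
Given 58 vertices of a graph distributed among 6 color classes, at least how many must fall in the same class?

By pigeonhole with 58 objects and 6 categories: ceiling(58/6).

Final answer: 10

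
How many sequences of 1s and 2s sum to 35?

Let f(n) count the ways. The last step is size 1 or 2, so f(n) = f(n-1) + f(n-2) with f(1)=1, f(2)=2.
Computing successive values: f(1)=1, f(2)=2, f(3)=3, f(4)=5, f(5)=8, f(6)=13, f(7)=21, f(8)=34, f(9)=55, f(10)=89, f(11)=144, f(12)=233, f(13)=377, f(14)=610, f(15)=987, f(16)=1597, f(17)=2584, f(18)=4181, f(19)=6765, f(20)=10946, f(21)=17711, f(22)=28657, f(23)=46368, f(24)=75025, f(25)=121393, f(26)=196418, f(27)=317811, f(28)=514229, f(29)=832040, f(30)=1346269, f(31)=2178309, f(32)=3524578, f(33)=5702887, f(34)=9227465, f(35)=14930352.

Final answer: 14930352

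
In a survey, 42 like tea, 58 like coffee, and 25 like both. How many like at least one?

|A union B| = |A| + |B| - |A intersect B| = 42 + 58 - 25.

Final answer: 75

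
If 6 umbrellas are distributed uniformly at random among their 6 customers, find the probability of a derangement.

Derangements satisfy D(n) = (n-1)(D(n-1) + D(n-2)), starting from D(0)=1, D(1)=0.
Building up: D(2)=1, D(3)=2, D(4)=9, D(5)=44, D(6)=265.
Total arrangements: 6! = 720.
Probability = D(6)/6! = 53/144.

Final answer: D(6)/6! = 265/720 = 0.368056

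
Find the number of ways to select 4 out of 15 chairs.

C(15,4) = 15!/(4! x (15-4)!).

Final answer: C(15,4) = 1365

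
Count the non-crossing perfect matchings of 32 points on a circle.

This is counted by the nth Catalan number C_n. Here n = 32/2 = 16.
C_n = C(2n,n)/(n+1), so C_{16} = C(32,16)/17 = 601080390/17.

Final answer: C_{16} = 35357670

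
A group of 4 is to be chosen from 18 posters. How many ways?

C(18,4) = 18!/(4! x (18-4)!).

Final answer: C(18,4) = 3060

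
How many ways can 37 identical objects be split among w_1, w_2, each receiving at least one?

Substitute w'_i = w_i - 1 (so w'_i >= 0). Then sum w'_i = 37 - 2 = 35.
Stars and bars: C(35+2-1, 2-1) = C(36,1).

Final answer: C(36,1) = 36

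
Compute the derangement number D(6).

D(n) = (n-1)(D(n-1) + D(n-2)), D(0)=1, D(1)=0.
D(2) = 1 x (0 + 1) = 1
D(3) = 2 x (1 + 0) = 2
D(4) = 3 x (2 + 1) = 9
D(5) = 4 x (9 + 2) = 44
D(6) = 5 x (D(5) + D(4)) = 5 x (44 + 9)

Final answer: D(6) = 265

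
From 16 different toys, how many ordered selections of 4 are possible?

P(16,4) = 16!/(16-4)! = 16!/12!.

Final answer: P(16,4) = 43680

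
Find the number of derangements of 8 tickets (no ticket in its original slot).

Use the recurrence D(n) = (n-1)(D(n-1) + D(n-2)) with D(0)=1, D(1)=0.
D(2) = 1 x (0 + 1) = 1
D(3) = 2 x (1 + 0) = 2
D(4) = 3 x (2 + 1) = 9
D(5) = 4 x (9 + 2) = 44
D(6) = 5 x (44 + 9) = 265
D(7) = 6 x (265 + 44) = 1854
D(8) = 7 x (D(7) + D(6)) = 7 x (1854 + 265)

Final answer: D(8) = 14833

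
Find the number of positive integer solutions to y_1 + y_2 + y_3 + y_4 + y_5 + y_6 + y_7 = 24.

Substitute y'_i = y_i - 1 (so y'_i >= 0). Then sum y'_i = 24 - 7 = 17.
Stars and bars: C(17+7-1, 7-1) = C(23,6).

Final answer: C(23,6) = 100947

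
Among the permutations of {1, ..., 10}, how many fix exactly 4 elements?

Choose which 4 elements are fixed: C(10,4) = 210.
Derange the remaining 6 using D(j) = (j-1)(D(j-1) + D(j-2)), D(0)=1, D(1)=0: D(2)=1, D(3)=2, D(4)=9, D(5)=44, D(6)=265.
Total: 210 x 265.

Final answer: C(10,4) D(6) = 55650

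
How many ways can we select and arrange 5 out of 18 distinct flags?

P(18,5) = 18!/(18-5)! = 18!/13!.

Final answer: P(18,5) = 1028160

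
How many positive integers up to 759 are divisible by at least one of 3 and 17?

Multiples of 3: 253. Multiples of 17: 44. Of both (lcm=51): 14.
By inclusion-exclusion: 253 + 44 - 14.

Final answer: 283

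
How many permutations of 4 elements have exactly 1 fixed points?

Choose which 1 elements are fixed: C(4,1) = 4.
Derange the remaining 3 using D(j) = (j-1)(D(j-1) + D(j-2)), D(0)=1, D(1)=0: D(2)=1, D(3)=2.
Total: 4 x 2.

Final answer: C(4,1) D(3) = 8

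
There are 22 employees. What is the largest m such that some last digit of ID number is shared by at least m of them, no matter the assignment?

There are 10 possible values for last digit of ID number. With 22 employees and 10 categories, by pigeonhole: ceiling(22/10).

Final answer: 3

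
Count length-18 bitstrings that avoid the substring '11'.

Classify by the final bit: ...0 gives a(n-1) strings, ...01 gives a(n-2) strings. Thus a(n) = a(n-1) + a(n-2) with a(1)=2, a(2)=3.
Iterating the recurrence: a(1)=2, a(2)=3, a(3)=5, a(4)=8, a(5)=13, a(6)=21, a(7)=34, a(8)=55, a(9)=89, a(10)=144, a(11)=233, a(12)=377, a(13)=610, a(14)=987, a(15)=1597, a(16)=2584, a(17)=4181, a(18)=6765.

Final answer: 6765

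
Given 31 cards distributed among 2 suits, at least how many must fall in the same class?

By pigeonhole with 31 objects and 2 categories: ceiling(31/2).

Final answer: 16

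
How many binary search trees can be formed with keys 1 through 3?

The structures are counted by the Catalan number C_n. Here n = 3.
Using C_0 = 1 and C_(k+1) = C_k x 2(2k+1)/(k+2), build up term by term: C_1=1, C_2=2, C_3=5.

Final answer: C_{3} = 5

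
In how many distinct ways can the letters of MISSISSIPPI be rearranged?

Letters (I:4, M:1, P:2, S:4). Total letters: 11.
Permutations = 11!/(4! x 4! x 2!).

Final answer: 34650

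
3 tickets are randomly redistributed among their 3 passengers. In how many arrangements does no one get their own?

D(n) = (n-1)(D(n-1) + D(n-2)), D(0)=1, D(1)=0.
D(2) = 1 x (0 + 1) = 1
D(3) = 2 x (D(2) + D(1)) = 2 x (1 + 0)

Final answer: D(3) = 2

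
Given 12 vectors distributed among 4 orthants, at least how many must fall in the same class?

By pigeonhole with 12 objects and 4 categories: ceiling(12/4).

Final answer: 3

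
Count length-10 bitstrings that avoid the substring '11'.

Classify by the final bit: ...0 gives a(n-1) strings, ...01 gives a(n-2) strings. Thus a(n) = a(n-1) + a(n-2) with a(1)=2, a(2)=3.
Computing successive values: a(1)=2, a(2)=3, a(3)=5, a(4)=8, a(5)=13, a(6)=21, a(7)=34, a(8)=55, a(9)=89, a(10)=144.

Final answer: 144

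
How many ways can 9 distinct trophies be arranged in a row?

The number of ways to arrange 9 distinct objects is 9!.

Final answer: 9! = 362880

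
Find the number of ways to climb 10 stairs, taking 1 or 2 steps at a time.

Let f(n) be the number of climbs. Removing the last move (1 or 2 steps) gives f(n) = f(n-1) + f(n-2); base cases f(1)=1, f(2)=2.
Iterating the recurrence: f(1)=1, f(2)=2, f(3)=3, f(4)=5, f(5)=8, f(6)=13, f(7)=21, f(8)=34, f(9)=55, f(10)=89.

Final answer: 89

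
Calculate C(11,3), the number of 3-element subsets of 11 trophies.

C(11,3) = 11!/(3! x 8!).

Final answer: \binom{11}{3} = 165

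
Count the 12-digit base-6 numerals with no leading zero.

In base 6, the leading digit has 5 choices (1..5); each of the remaining 11 digits has 6 choices.
Total: 5 x 6^11.

Final answer: 1813985280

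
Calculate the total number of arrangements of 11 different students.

The number of ways to arrange 11 distinct objects is 11!.

Final answer: 11! = 39916800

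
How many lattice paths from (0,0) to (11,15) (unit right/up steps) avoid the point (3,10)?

Total paths to (11,15): C(26,15) = 7726160.
Paths through (3,10): C(13,10) x C(13,5) = 368082.
Avoiding (3,10): 7726160 - 368082.

Final answer: 7358078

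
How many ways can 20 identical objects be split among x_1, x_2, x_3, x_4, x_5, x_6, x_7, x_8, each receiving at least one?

Substitute x'_i = x_i - 1 (so x'_i >= 0). Then sum x'_i = 20 - 8 = 12.
Stars and bars: C(12+8-1, 8-1) = C(19,7).

Final answer: C(19,7) = 50388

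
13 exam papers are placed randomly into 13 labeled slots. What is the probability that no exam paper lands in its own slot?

D(n) = (n-1)(D(n-1) + D(n-2)), D(0)=1, D(1)=0.
Building up: D(2)=1, D(3)=2, D(4)=9, D(5)=44, D(6)=265, D(7)=1854, D(8)=14833, D(9)=133496, D(10)=1334961, D(11)=14684570, D(12)=176214841, D(13)=2290792932.
Total arrangements: 13! = 6227020800.
Probability = D(13)/13! = 63633137/172972800.

Final answer: D(13)/13! = 2290792932/6227020800 = 0.367879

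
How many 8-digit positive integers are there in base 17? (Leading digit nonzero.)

Leading digit: 16 options (nonzero). Other 7 digit(s): 17 options each.
Total: 16 x 17^7.

Final answer: 6565418768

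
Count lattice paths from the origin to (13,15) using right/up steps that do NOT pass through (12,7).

Total paths to (13,15): C(28,15) = 37442160.
Paths through (12,7): C(19,7) x C(9,8) = 453492.
Avoiding (12,7): 37442160 - 453492.

Final answer: 36988668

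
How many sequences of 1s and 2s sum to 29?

Let f(n) be the number of climbs. Removing the last move (1 or 2 steps) gives f(n) = f(n-1) + f(n-2); base cases f(1)=1, f(2)=2.
Building up term by term: f(1)=1, f(2)=2, f(3)=3, f(4)=5, f(5)=8, f(6)=13, f(7)=21, f(8)=34, f(9)=55, f(10)=89, f(11)=144, f(12)=233, f(13)=377, f(14)=610, f(15)=987, f(16)=1597, f(17)=2584, f(18)=4181, f(19)=6765, f(20)=10946, f(21)=17711, f(22)=28657, f(23)=46368, f(24)=75025, f(25)=121393, f(26)=196418, f(27)=317811, f(28)=514229, f(29)=832040.

Final answer: 832040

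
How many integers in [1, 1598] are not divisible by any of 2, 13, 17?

|div by 2|=799, |div by 13|=122, |div by 17|=94.
|div by 2&13|=61, |div by 2&17|=47, |div by 13&17|=7, |div by all|=3.
By inclusion-exclusion, divisible by at least one: 799+122+94-61-47-7+3 = 903.
Not divisible by any: 1598 - 903.

Final answer: 695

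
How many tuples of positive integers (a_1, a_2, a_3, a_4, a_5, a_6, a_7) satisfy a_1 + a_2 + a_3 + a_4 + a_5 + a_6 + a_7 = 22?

Substitute a'_i = a_i - 1 (so a'_i >= 0). Then sum a'_i = 22 - 7 = 15.
Stars and bars: C(15+7-1, 7-1) = C(21,6).

Final answer: C(21,6) = 54264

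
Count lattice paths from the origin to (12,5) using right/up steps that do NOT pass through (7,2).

Total paths to (12,5): C(17,5) = 6188.
Paths through (7,2): C(9,2) x C(8,3) = 2016.
Avoiding (7,2): 6188 - 2016.

Final answer: 4172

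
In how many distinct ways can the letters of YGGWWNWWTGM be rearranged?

Letters (G:3, M:1, N:1, T:1, W:4, Y:1). Total letters: 11.
Permutations = 11!/(4! x 3!).

Final answer: 277200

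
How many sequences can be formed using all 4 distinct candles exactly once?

The number of ways to arrange 4 distinct objects is 4!.

Final answer: 4! = 24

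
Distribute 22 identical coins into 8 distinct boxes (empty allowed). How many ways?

Stars and bars: C(n+k-1, k-1) = C(29,7).

Final answer: C(29,7) = 1560780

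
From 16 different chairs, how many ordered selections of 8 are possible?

P(16,8) = 16!/(16-8)! = 16!/8!.

Final answer: P(16,8) = 518918400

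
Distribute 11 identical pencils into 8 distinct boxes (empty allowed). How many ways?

Stars and bars: C(n+k-1, k-1) = C(18,7).

Final answer: C(18,7) = 31824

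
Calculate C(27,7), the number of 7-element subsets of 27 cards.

C(27,7) = 27!/(7! x 20!).

Final answer: \binom{27}{7} = 888030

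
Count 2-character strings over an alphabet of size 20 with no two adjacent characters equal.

Let g(n) count such strings. g(1) = 20, and each valid string of length n-1 extends in 19 ways (any symbol but the last), so g(n) = 19 g(n-1).
Total: g(2) = 20 x 19^1.

Final answer: 20 x 19^{1} = 380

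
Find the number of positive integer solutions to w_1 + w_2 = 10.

Substitute w'_i = w_i - 1 (so w'_i >= 0). Then sum w'_i = 10 - 2 = 8.
Stars and bars: C(8+2-1, 2-1) = C(9,1).

Final answer: C(9,1) = 9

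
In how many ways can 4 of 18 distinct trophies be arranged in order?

P(18,4) = 18!/(18-4)! = 18!/14!.

Final answer: P(18,4) = 73440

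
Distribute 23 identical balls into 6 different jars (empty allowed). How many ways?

Stars and bars: C(n+k-1, k-1) = C(28,5).

Final answer: C(28,5) = 98280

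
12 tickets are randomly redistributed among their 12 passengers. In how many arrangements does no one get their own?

Use the recurrence D(n) = (n-1)(D(n-1) + D(n-2)) with D(0)=1, D(1)=0.
D(2) = 1 x (0 + 1) = 1
D(3) = 2 x (1 + 0) = 2
D(4) = 3 x (2 + 1) = 9
D(5) = 4 x (9 + 2) = 44
D(6) = 5 x (44 + 9) = 265
D(7) = 6 x (265 + 44) = 1854
D(8) = 7 x (1854 + 265) = 14833
D(9) = 8 x (14833 + 1854) = 133496
D(10) = 9 x (133496 + 14833) = 1334961
D(11) = 10 x (1334961 + 133496) = 14684570
D(12) = 11 x (D(11) + D(10)) = 11 x (14684570 + 1334961)

Final answer: D(12) = 176214841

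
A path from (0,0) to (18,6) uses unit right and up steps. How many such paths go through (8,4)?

Paths (0,0)->(8,4): C(12,4) = 495.
Paths (8,4)->(18,6): C(12,2) = 66.
By multiplication principle: 495 x 66.

Final answer: 32670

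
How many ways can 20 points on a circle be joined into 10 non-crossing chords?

The structures are counted by the Catalan number C_n. Here n = 20/2 = 10.
C_n = C(2n,n)/(n+1), so C_{10} = C(20,10)/11 = 184756/11.

Final answer: C_{10} = 16796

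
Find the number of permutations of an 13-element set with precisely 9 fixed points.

Choose which 9 elements are fixed: C(13,9) = 715.
Derange the remaining 4 using D(j) = (j-1)(D(j-1) + D(j-2)), D(0)=1, D(1)=0: D(2)=1, D(3)=2, D(4)=9.
Total: 715 x 9.

Final answer: C(13,9) D(4) = 6435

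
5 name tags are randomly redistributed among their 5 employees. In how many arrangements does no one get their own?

Use the recurrence D(n) = (n-1)(D(n-1) + D(n-2)) with D(0)=1, D(1)=0.
D(2) = 1 x (0 + 1) = 1
D(3) = 2 x (1 + 0) = 2
D(4) = 3 x (2 + 1) = 9
D(5) = 4 x (D(4) + D(3)) = 4 x (9 + 2)

Final answer: D(5) = 44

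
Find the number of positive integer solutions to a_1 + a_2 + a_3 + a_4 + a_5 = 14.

Substitute a'_i = a_i - 1 (so a'_i >= 0). Then sum a'_i = 14 - 5 = 9.
Stars and bars: C(9+5-1, 5-1) = C(13,4).

Final answer: C(13,4) = 715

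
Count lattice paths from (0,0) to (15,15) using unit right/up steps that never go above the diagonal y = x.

Total monotonic paths to (15,15): C(30,15) = 155117520.
Reflecting each bad path at its first crossing gives a bijection with paths to (14,16): C(30,16) = 145422675.
Valid Dyck paths: 155117520 - 145422675.
(Check: C(30,15) - C(30,16) = C(30,15)/16, the Catalan number C_{15}.)

Final answer: C_{15} = 9694845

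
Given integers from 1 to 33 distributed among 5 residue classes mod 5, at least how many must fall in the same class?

By pigeonhole with 33 objects and 5 categories: ceiling(33/5).

Final answer: 7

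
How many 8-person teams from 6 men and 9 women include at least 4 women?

Sum over valid woman counts:
C(9,4)C(6,4) = 1890
C(9,5)C(6,3) = 2520
C(9,6)C(6,2) = 1260
C(9,7)C(6,1) = 216
C(9,8)C(6,0) = 9
Total: 1890 + 2520 + 1260 + 216 + 9.

Final answer: 5895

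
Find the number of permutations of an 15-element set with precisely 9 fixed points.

Choose which 9 elements are fixed: C(15,9) = 5005.
Derange the remaining 6 using D(j) = (j-1)(D(j-1) + D(j-2)), D(0)=1, D(1)=0: D(2)=1, D(3)=2, D(4)=9, D(5)=44, D(6)=265.
Total: 5005 x 265.

Final answer: C(15,9) D(6) = 1326325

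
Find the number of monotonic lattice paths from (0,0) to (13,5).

Each path has 13 right steps and 5 up steps in some order (18 steps total).
Choose which 5 of the 18 steps are up: C(18,5).

Final answer: C(18,5) = 8568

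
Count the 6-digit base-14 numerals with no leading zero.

These are the integers in [14^5, 14^6), so the count is 14^6 - 14^5 = 13 x 14^5.

Final answer: 6991712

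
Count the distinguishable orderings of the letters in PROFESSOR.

Letters (E:1, F:1, O:2, P:1, R:2, S:2). Total letters: 9.
Permutations = 9!/(2! x 2! x 2!).

Final answer: 45360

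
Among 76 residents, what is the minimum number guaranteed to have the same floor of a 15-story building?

There are 15 possible values for floor of a 15-story building. With 76 residents and 15 categories, by pigeonhole: ceiling(76/15).

Final answer: 6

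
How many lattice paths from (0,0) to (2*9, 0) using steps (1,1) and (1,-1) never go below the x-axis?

Total monotonic paths to (9,9): C(18,9) = 48620.
A path is bad iff it touches y = x + 1; reflecting its initial segment maps bad paths bijectively onto all paths to (8,10), of which there are C(18,10) = 43758.
Valid Dyck paths: 48620 - 43758.
(This is the Catalan number C_{9}.)

Final answer: C_{9} = 4862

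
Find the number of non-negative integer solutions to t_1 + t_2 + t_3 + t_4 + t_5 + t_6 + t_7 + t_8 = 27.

Stars and bars with 27 stars and 7 bars:
C(27+8-1, 8-1) = C(34,7).

Final answer: C(34,7) = 5379616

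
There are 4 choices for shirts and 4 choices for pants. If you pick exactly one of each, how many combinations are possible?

By the multiplication principle: 4 x 4.

Final answer: 16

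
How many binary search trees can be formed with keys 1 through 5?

This is counted by the nth Catalan number C_n. Here n = 5.
C_n = (2n)!/(n!(n+1)!), so C_{5} = 10!/(5! x 6!) = C(10,5)/6 = 252/6.

Final answer: C_{5} = 42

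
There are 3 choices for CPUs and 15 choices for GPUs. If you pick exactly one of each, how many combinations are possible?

By the multiplication principle: 3 x 15.

Final answer: 45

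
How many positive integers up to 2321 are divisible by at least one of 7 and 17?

Multiples of 7: 331. Multiples of 17: 136. Of both (lcm=119): 19.
By inclusion-exclusion: 331 + 136 - 19.

Final answer: 448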